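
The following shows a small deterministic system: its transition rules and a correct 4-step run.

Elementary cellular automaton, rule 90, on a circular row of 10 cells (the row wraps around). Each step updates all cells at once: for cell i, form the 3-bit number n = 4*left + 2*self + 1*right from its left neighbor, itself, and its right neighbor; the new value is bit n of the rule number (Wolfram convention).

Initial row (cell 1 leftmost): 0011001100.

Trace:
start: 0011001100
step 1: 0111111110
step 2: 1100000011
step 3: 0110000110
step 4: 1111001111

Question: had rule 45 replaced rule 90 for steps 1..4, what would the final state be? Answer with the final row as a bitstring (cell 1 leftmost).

0011000001

(re-executing steps 1..4 under rule 45; state before step 1: 0011001100)
step 1: 1010001001
step 2: 0110101001
step 3: 1101111001
step 4: 0011000001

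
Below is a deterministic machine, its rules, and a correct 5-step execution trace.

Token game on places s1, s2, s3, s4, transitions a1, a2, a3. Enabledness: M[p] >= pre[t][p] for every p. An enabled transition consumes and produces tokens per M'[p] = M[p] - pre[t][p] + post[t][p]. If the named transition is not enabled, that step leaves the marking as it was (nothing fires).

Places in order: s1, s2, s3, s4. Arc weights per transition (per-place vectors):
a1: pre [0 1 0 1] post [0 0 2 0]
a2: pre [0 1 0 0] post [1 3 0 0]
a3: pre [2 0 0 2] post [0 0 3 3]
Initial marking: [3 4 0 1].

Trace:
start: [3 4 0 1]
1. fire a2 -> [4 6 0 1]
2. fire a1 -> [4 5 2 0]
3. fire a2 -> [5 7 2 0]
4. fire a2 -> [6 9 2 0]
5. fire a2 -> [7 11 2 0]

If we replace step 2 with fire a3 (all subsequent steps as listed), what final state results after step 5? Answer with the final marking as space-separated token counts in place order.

7 12 0 1

(re-executing from step 2 with the substitution; state before step 2: [4 6 0 1])
2. fire a3 -> [4 6 0 1]
3. fire a2 -> [5 8 0 1]
4. fire a2 -> [6 10 0 1]
5. fire a2 -> [7 12 0 1]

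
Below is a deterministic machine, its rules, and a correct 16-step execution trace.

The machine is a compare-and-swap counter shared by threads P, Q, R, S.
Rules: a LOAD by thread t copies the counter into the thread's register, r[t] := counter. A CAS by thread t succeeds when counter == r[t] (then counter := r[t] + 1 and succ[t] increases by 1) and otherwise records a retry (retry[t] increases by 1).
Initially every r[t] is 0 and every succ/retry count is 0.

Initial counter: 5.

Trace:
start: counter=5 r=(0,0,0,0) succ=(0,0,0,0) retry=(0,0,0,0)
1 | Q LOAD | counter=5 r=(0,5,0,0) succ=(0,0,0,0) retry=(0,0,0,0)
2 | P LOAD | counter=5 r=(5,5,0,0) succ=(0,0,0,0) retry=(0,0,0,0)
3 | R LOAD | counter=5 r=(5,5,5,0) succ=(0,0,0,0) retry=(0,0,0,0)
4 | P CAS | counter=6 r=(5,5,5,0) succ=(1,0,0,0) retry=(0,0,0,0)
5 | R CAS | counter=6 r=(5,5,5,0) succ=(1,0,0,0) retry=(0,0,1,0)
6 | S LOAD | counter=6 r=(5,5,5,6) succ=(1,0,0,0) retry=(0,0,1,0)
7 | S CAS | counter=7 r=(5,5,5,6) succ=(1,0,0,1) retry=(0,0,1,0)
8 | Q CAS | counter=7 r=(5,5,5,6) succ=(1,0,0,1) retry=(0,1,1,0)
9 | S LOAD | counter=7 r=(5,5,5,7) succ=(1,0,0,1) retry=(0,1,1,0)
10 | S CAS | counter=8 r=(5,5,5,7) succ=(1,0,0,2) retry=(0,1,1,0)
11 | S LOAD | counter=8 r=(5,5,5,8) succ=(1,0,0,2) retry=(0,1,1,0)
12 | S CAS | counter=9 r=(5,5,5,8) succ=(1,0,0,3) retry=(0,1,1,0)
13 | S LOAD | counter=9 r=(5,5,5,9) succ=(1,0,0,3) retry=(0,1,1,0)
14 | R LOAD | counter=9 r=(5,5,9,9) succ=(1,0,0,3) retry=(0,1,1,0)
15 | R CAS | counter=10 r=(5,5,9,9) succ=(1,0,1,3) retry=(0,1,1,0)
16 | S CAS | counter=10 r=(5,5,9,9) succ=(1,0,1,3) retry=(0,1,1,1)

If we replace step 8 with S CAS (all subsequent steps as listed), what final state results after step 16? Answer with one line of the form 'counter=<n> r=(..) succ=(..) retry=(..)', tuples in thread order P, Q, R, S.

counter=10 r=(5,5,9,9) succ=(1,0,1,3) retry=(0,0,1,2)

(re-executing from step 8 with the substitution; state before step 8: counter=7 r=(5,5,5,6) succ=(1,0,0,1) retry=(0,0,1,0))
8 | S CAS | counter=7 r=(5,5,5,6) succ=(1,0,0,1) retry=(0,0,1,1)
9 | S LOAD | counter=7 r=(5,5,5,7) succ=(1,0,0,1) retry=(0,0,1,1)
10 | S CAS | counter=8 r=(5,5,5,7) succ=(1,0,0,2) retry=(0,0,1,1)
11 | S LOAD | counter=8 r=(5,5,5,8) succ=(1,0,0,2) retry=(0,0,1,1)
12 | S CAS | counter=9 r=(5,5,5,8) succ=(1,0,0,3) retry=(0,0,1,1)
13 | S LOAD | counter=9 r=(5,5,5,9) succ=(1,0,0,3) retry=(0,0,1,1)
14 | R LOAD | counter=9 r=(5,5,9,9) succ=(1,0,0,3) retry=(0,0,1,1)
15 | R CAS | counter=10 r=(5,5,9,9) succ=(1,0,1,3) retry=(0,0,1,1)
16 | S CAS | counter=10 r=(5,5,9,9) succ=(1,0,1,3) retry=(0,0,1,2)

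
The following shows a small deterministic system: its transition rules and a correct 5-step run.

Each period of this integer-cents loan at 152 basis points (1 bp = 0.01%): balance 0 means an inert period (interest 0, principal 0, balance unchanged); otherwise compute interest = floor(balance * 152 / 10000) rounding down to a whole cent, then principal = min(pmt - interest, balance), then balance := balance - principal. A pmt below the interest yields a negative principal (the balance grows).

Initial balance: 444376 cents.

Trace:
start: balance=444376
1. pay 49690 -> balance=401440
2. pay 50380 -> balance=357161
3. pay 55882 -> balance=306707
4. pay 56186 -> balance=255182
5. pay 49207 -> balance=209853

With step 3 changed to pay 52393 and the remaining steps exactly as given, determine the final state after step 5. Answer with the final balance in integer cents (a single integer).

213449

(re-executing from step 3 with the substitution; state before step 3: balance=357161)
3. pay 52393 -> balance=310196
4. pay 56186 -> balance=258724
5. pay 49207 -> balance=213449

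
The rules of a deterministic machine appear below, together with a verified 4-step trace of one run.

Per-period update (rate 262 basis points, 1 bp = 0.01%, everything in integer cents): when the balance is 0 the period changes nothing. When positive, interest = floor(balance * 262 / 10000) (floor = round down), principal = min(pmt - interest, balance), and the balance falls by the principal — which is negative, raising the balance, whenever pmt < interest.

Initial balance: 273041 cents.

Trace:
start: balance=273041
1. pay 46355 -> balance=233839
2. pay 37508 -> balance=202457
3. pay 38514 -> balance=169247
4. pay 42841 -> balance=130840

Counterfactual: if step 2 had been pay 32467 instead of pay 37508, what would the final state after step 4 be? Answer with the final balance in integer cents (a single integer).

136148

(re-executing from step 2 with the substitution; state before step 2: balance=233839)
2. pay 32467 -> balance=207498
3. pay 38514 -> balance=174420
4. pay 42841 -> balance=136148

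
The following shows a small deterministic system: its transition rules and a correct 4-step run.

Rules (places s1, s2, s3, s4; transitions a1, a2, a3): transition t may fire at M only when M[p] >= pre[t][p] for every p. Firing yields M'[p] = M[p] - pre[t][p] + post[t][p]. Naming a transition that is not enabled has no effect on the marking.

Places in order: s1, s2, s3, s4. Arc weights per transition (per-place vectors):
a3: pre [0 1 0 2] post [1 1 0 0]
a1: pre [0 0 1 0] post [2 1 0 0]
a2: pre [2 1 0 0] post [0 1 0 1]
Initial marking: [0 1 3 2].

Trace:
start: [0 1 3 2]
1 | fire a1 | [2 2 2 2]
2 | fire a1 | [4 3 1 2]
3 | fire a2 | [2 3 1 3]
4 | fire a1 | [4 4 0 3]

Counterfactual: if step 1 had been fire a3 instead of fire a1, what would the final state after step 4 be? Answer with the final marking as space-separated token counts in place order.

(re-executing from step 1 with the substitution; state before step 1: [0 1 3 2])
1 | fire a3 | [1 1 3 0]
2 | fire a1 | [3 2 2 0]
3 | fire a2 | [1 2 2 1]
4 | fire a1 | [3 3 1 1]

3 3 1 1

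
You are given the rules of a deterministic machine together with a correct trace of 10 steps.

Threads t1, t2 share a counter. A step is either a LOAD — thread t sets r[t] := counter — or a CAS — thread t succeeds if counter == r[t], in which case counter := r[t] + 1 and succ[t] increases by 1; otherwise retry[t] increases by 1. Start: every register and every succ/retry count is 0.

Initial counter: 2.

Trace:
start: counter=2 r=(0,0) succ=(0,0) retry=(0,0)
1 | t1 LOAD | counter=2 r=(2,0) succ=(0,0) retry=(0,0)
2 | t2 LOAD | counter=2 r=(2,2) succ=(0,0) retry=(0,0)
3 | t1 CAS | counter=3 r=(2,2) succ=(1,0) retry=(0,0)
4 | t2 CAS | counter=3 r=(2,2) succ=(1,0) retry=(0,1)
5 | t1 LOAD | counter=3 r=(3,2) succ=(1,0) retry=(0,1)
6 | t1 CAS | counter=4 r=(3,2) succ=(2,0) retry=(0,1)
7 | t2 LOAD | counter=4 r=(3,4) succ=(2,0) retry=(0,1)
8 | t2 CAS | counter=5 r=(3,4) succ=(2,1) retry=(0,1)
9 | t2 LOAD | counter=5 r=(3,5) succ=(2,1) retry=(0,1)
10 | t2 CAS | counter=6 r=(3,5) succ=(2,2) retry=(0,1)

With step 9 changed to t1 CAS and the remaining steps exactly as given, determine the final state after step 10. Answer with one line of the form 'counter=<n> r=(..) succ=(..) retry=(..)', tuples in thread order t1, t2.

(re-executing from step 9 with the substitution; state before step 9: counter=5 r=(3,4) succ=(2,1) retry=(0,1))
9 | t1 CAS | counter=5 r=(3,4) succ=(2,1) retry=(1,1)
10 | t2 CAS | counter=5 r=(3,4) succ=(2,1) retry=(1,2)

counter=5 r=(3,4) succ=(2,1) retry=(1,2)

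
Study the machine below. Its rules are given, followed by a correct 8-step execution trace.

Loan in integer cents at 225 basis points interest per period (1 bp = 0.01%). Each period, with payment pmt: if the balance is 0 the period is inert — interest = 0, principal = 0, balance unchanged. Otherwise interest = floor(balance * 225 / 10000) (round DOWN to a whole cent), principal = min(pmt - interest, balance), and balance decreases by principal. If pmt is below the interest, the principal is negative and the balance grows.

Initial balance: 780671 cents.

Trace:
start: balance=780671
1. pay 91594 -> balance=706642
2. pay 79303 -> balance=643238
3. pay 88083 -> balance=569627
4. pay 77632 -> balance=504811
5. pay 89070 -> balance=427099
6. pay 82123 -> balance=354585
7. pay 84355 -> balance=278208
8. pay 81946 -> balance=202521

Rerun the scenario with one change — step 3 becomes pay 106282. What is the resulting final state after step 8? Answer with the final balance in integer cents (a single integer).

(re-executing from step 3 with the substitution; state before step 3: balance=643238)
3. pay 106282 -> balance=551428
4. pay 77632 -> balance=486203
5. pay 89070 -> balance=408072
6. pay 82123 -> balance=335130
7. pay 84355 -> balance=258315
8. pay 81946 -> balance=182181

182181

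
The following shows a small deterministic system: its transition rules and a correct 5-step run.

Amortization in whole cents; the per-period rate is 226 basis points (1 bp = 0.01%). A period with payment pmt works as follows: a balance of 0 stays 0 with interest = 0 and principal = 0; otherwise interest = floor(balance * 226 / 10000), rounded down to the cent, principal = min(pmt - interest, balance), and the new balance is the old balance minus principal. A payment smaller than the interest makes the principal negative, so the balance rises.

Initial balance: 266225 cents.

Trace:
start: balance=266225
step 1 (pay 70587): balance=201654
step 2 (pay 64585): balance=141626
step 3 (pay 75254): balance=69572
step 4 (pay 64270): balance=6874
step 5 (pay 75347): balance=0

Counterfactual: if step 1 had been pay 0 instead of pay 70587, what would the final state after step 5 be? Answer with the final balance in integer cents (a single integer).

8870

(re-executing from step 1 with the substitution; state before step 1: balance=266225)
step 1 (pay 0): balance=272241
step 2 (pay 64585): balance=213808
step 3 (pay 75254): balance=143386
step 4 (pay 64270): balance=82356
step 5 (pay 75347): balance=8870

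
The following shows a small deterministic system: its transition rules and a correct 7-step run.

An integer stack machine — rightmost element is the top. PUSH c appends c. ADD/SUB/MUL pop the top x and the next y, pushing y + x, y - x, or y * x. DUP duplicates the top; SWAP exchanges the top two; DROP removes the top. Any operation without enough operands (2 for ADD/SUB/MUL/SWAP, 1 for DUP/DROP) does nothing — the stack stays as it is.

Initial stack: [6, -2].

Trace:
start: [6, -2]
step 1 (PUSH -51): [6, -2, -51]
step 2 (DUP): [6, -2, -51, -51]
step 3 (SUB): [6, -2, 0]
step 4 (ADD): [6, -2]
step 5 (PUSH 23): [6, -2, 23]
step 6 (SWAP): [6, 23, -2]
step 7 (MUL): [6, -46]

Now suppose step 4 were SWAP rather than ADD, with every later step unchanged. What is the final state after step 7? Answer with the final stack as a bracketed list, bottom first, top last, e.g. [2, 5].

(re-executing from step 4 with the substitution; state before step 4: [6, -2, 0])
step 4 (SWAP): [6, 0, -2]
step 5 (PUSH 23): [6, 0, -2, 23]
step 6 (SWAP): [6, 0, 23, -2]
step 7 (MUL): [6, 0, -46]

[6, 0, -46]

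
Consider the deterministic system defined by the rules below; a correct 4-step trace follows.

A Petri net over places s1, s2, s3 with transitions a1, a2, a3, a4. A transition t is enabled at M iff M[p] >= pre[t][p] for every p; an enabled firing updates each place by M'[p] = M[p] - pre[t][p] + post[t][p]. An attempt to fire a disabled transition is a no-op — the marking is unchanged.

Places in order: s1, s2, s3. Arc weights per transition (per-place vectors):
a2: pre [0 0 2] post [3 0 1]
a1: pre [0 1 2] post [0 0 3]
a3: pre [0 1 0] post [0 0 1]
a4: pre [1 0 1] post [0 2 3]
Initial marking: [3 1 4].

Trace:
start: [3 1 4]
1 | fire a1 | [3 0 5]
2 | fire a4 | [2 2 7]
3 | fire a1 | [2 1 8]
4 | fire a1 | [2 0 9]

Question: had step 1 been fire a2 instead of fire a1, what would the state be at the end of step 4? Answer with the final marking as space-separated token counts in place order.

(re-executing from step 1 with the substitution; state before step 1: [3 1 4])
1 | fire a2 | [6 1 3]
2 | fire a4 | [5 3 5]
3 | fire a1 | [5 2 6]
4 | fire a1 | [5 1 7]

5 1 7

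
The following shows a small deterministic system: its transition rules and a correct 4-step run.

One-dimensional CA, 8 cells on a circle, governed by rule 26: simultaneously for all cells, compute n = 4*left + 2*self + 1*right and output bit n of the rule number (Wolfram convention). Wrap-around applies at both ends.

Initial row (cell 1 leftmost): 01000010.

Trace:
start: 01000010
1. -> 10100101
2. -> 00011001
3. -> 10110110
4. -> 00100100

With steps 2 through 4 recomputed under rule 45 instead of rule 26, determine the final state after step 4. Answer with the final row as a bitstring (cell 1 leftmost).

(re-executing steps 2..4 under rule 45; state before step 2: 10100101)
2. -> 01100111
3. -> 11000100
4. -> 10010100

10010100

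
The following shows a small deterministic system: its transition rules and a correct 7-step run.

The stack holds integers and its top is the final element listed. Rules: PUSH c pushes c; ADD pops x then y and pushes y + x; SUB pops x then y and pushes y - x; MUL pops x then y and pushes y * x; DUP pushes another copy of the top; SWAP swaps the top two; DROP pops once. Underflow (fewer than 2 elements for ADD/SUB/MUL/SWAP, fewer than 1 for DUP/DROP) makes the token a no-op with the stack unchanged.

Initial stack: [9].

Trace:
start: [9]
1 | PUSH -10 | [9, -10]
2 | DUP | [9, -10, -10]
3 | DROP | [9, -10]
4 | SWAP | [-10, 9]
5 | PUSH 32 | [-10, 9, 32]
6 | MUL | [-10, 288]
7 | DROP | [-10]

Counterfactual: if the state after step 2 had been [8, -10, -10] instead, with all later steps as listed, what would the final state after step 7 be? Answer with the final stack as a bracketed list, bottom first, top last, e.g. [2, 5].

[-10]

state after step 2 := [8, -10, -10]
3 | DROP | [8, -10]
4 | SWAP | [-10, 8]
5 | PUSH 32 | [-10, 8, 32]
6 | MUL | [-10, 256]
7 | DROP | [-10]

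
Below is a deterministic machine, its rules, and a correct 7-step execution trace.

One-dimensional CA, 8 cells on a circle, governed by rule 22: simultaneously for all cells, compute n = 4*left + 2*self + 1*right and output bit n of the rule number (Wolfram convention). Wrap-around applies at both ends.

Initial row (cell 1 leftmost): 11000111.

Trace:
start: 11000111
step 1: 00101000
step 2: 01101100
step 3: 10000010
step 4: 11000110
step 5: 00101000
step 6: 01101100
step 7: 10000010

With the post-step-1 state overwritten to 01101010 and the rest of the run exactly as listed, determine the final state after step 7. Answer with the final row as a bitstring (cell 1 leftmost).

00010001

state after step 1 := 01101010
step 2: 10001011
step 3: 01011000
step 4: 11000100
step 5: 00101111
step 6: 11100000
step 7: 00010001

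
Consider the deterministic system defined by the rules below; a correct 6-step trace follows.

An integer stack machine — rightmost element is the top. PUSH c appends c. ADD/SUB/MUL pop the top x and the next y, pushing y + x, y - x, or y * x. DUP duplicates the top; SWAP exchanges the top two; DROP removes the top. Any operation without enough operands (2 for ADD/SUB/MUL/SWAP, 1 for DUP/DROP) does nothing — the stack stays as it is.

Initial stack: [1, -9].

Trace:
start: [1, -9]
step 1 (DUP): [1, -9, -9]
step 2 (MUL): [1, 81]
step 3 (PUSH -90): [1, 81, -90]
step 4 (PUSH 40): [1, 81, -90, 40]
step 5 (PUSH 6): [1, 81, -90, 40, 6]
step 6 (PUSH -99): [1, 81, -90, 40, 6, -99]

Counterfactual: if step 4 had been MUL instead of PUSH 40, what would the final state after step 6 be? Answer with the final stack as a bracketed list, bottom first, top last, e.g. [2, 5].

(re-executing from step 4 with the substitution; state before step 4: [1, 81, -90])
step 4 (MUL): [1, -7290]
step 5 (PUSH 6): [1, -7290, 6]
step 6 (PUSH -99): [1, -7290, 6, -99]

[1, -7290, 6, -99]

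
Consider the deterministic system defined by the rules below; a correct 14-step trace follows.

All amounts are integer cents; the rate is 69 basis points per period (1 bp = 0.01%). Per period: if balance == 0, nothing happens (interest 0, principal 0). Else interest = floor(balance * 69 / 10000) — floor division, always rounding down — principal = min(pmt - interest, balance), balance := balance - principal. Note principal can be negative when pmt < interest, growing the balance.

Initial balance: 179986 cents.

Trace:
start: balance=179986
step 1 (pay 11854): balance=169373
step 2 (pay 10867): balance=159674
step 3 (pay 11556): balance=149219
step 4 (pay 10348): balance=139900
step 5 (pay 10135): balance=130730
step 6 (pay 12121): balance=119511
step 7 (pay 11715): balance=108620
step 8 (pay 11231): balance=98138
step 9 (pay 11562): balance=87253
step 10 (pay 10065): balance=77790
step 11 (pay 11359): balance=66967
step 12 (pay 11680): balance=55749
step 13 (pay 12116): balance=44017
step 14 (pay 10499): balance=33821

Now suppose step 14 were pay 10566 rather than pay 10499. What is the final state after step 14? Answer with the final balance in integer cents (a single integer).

(re-executing from step 14 with the substitution; state before step 14: balance=44017)
step 14 (pay 10566): balance=33754

33754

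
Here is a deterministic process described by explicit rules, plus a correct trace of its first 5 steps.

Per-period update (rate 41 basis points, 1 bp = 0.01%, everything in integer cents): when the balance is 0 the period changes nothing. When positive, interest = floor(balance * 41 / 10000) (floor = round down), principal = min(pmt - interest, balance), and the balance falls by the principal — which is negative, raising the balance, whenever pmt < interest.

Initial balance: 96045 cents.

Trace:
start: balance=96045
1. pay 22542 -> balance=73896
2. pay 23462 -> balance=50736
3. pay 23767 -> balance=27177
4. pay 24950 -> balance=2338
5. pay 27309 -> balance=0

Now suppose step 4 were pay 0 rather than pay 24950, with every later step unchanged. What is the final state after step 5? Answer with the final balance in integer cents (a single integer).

90

(re-executing from step 4 with the substitution; state before step 4: balance=27177)
4. pay 0 -> balance=27288
5. pay 27309 -> balance=90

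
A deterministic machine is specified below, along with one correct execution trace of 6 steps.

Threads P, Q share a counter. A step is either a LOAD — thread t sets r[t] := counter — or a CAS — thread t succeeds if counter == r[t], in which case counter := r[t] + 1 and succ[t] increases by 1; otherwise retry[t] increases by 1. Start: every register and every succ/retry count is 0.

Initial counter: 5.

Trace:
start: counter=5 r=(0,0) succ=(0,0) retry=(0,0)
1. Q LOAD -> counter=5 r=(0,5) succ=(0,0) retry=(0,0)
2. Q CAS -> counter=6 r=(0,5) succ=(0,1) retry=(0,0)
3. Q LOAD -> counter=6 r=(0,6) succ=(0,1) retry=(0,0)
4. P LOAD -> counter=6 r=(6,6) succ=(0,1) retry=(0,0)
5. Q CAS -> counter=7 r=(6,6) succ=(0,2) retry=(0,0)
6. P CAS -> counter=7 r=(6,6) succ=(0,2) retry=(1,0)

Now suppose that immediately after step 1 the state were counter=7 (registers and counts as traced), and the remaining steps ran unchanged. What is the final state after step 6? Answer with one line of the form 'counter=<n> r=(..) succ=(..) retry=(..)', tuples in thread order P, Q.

counter=8 r=(7,7) succ=(0,1) retry=(1,1)

state after step 1 := counter=7 r=(0,5) succ=(0,0) retry=(0,0)
2. Q CAS -> counter=7 r=(0,5) succ=(0,0) retry=(0,1)
3. Q LOAD -> counter=7 r=(0,7) succ=(0,0) retry=(0,1)
4. P LOAD -> counter=7 r=(7,7) succ=(0,0) retry=(0,1)
5. Q CAS -> counter=8 r=(7,7) succ=(0,1) retry=(0,1)
6. P CAS -> counter=8 r=(7,7) succ=(0,1) retry=(1,1)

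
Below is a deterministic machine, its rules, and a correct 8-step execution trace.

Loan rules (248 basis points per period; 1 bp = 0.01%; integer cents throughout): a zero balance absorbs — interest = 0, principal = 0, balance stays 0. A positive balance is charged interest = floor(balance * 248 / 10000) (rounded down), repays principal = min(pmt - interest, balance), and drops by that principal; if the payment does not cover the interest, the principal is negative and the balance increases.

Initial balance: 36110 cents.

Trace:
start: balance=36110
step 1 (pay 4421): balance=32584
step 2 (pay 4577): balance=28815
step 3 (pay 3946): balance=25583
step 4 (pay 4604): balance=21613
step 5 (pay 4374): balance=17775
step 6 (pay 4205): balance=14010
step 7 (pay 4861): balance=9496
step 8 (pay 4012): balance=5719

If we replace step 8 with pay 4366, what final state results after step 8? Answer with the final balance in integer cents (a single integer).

5365

(re-executing from step 8 with the substitution; state before step 8: balance=9496)
step 8 (pay 4366): balance=5365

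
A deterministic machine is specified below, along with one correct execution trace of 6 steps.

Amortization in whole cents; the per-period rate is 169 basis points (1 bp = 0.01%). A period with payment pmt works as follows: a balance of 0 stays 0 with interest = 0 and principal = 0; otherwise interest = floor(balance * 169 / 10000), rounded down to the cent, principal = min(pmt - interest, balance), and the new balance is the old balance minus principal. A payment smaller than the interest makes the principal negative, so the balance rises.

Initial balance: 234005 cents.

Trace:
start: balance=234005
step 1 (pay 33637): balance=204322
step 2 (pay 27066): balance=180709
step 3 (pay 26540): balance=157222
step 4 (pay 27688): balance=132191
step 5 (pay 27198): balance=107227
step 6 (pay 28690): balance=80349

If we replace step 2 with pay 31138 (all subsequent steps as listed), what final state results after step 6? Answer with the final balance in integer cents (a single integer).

(re-executing from step 2 with the substitution; state before step 2: balance=204322)
step 2 (pay 31138): balance=176637
step 3 (pay 26540): balance=153082
step 4 (pay 27688): balance=127981
step 5 (pay 27198): balance=102945
step 6 (pay 28690): balance=75994

75994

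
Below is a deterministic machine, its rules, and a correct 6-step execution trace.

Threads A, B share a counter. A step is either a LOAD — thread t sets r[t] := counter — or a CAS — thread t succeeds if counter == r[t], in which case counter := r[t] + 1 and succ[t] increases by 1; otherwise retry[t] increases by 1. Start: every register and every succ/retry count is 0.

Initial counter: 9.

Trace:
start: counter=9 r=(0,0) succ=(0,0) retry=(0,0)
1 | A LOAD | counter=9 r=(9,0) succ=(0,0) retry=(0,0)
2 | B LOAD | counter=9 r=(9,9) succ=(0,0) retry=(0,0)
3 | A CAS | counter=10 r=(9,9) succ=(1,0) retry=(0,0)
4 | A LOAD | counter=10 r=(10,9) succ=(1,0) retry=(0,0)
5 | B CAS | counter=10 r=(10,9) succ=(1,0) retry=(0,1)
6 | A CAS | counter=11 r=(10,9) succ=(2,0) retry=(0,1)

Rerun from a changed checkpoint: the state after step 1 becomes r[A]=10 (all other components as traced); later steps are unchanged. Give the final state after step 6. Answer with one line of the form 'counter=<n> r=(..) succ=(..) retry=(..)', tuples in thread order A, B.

counter=10 r=(9,9) succ=(0,1) retry=(2,0)

state after step 1 := counter=9 r=(10,0) succ=(0,0) retry=(0,0)
2 | B LOAD | counter=9 r=(10,9) succ=(0,0) retry=(0,0)
3 | A CAS | counter=9 r=(10,9) succ=(0,0) retry=(1,0)
4 | A LOAD | counter=9 r=(9,9) succ=(0,0) retry=(1,0)
5 | B CAS | counter=10 r=(9,9) succ=(0,1) retry=(1,0)
6 | A CAS | counter=10 r=(9,9) succ=(0,1) retry=(2,0)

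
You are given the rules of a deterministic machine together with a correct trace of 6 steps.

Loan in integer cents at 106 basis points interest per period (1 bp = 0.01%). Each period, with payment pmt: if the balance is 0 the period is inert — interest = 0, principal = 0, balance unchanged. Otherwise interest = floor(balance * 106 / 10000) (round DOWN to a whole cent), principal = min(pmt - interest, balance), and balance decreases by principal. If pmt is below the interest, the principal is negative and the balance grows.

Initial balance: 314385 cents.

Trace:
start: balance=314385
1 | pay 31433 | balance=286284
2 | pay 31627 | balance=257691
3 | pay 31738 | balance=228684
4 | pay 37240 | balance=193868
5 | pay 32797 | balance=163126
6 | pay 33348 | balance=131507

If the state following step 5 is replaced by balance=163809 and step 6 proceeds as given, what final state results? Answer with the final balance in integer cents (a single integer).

132197

state after step 5 := balance=163809
6 | pay 33348 | balance=132197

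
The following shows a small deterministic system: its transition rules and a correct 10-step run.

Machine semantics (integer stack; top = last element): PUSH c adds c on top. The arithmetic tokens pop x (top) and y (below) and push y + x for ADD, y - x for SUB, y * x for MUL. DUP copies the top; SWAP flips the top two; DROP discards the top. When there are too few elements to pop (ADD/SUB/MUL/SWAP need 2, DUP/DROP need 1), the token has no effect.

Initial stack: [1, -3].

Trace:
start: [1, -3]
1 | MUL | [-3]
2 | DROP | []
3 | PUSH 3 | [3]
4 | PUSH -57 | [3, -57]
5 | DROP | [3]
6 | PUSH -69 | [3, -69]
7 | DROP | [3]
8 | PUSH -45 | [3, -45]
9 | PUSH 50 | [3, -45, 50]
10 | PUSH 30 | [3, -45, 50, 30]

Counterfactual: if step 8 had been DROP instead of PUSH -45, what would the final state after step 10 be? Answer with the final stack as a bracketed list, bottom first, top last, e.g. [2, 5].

(re-executing from step 8 with the substitution; state before step 8: [3])
8 | DROP | []
9 | PUSH 50 | [50]
10 | PUSH 30 | [50, 30]

[50, 30]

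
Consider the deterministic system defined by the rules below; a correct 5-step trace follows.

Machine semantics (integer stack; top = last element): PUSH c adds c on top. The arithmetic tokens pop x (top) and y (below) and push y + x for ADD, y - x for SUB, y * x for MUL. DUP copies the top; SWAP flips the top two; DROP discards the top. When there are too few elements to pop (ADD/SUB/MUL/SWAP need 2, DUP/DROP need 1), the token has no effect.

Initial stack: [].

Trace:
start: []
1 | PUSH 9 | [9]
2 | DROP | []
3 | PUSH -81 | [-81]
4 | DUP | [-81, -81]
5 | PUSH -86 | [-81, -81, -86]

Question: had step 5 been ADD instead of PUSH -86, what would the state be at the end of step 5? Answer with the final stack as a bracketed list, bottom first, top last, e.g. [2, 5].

(re-executing from step 5 with the substitution; state before step 5: [-81, -81])
5 | ADD | [-162]

[-162]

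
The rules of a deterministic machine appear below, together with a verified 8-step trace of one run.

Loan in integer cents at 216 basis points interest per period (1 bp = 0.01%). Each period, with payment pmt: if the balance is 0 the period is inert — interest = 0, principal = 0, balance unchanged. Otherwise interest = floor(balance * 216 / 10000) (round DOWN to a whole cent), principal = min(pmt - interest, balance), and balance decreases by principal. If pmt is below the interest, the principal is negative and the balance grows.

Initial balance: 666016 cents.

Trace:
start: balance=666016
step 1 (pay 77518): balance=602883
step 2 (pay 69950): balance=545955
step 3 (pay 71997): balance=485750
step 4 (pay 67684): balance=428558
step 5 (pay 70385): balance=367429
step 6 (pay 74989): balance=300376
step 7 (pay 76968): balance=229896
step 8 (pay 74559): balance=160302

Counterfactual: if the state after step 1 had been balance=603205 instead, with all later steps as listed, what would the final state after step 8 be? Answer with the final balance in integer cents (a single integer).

160676

state after step 1 := balance=603205
step 2 (pay 69950): balance=546284
step 3 (pay 71997): balance=486086
step 4 (pay 67684): balance=428901
step 5 (pay 70385): balance=367780
step 6 (pay 74989): balance=300735
step 7 (pay 76968): balance=230262
step 8 (pay 74559): balance=160676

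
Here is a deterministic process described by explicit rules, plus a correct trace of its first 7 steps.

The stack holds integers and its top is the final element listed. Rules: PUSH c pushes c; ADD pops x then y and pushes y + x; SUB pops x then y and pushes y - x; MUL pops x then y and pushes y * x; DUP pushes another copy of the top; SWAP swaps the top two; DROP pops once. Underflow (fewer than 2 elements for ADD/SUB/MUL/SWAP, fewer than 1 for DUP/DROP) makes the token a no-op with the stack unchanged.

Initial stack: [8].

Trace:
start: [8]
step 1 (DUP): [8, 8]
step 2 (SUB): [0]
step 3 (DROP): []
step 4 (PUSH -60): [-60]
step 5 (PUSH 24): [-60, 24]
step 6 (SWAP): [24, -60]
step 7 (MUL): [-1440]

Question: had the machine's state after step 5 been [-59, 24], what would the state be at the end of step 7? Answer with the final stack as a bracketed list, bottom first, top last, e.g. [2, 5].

state after step 5 := [-59, 24]
step 6 (SWAP): [24, -59]
step 7 (MUL): [-1416]

[-1416]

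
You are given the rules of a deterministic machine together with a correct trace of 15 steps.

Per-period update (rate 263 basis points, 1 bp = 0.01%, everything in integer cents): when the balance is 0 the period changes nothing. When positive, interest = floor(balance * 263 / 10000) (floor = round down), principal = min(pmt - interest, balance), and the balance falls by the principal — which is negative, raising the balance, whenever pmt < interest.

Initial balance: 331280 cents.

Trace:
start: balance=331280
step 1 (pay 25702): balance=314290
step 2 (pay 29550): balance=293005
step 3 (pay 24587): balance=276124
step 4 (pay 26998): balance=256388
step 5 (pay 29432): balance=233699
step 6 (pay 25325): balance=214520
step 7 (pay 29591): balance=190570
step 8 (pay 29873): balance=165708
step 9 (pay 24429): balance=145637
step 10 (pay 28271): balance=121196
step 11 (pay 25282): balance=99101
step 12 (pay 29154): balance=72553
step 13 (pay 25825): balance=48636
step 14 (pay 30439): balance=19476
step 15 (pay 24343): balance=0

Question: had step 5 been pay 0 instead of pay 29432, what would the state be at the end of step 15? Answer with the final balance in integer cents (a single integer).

(re-executing from step 5 with the substitution; state before step 5: balance=256388)
step 5 (pay 0): balance=263131
step 6 (pay 25325): balance=244726
step 7 (pay 29591): balance=221571
step 8 (pay 29873): balance=197525
step 9 (pay 24429): balance=178290
step 10 (pay 28271): balance=154708
step 11 (pay 25282): balance=133494
step 12 (pay 29154): balance=107850
step 13 (pay 25825): balance=84861
step 14 (pay 30439): balance=56653
step 15 (pay 24343): balance=33799

33799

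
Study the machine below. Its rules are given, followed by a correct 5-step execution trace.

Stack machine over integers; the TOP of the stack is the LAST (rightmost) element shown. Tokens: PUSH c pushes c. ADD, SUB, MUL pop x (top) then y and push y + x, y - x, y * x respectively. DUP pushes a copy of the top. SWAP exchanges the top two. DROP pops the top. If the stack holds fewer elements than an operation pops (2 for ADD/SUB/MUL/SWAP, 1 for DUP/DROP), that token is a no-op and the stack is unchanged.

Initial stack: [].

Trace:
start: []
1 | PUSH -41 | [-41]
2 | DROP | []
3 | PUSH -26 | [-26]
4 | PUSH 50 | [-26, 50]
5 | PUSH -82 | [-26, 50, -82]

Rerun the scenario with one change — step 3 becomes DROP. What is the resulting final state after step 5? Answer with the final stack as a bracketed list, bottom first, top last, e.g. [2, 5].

[50, -82]

(re-executing from step 3 with the substitution; state before step 3: [])
3 | DROP | []
4 | PUSH 50 | [50]
5 | PUSH -82 | [50, -82]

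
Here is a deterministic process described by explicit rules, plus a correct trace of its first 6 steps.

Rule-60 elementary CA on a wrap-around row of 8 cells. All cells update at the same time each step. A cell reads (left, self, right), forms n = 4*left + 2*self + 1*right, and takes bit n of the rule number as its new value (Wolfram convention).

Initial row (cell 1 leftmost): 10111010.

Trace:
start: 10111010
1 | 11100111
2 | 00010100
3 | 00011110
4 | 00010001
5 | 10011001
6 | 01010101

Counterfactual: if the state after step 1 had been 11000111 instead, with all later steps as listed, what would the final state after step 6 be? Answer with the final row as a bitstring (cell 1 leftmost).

01100110

state after step 1 := 11000111
2 | 00100100
3 | 00110110
4 | 00101101
5 | 10111011
6 | 01100110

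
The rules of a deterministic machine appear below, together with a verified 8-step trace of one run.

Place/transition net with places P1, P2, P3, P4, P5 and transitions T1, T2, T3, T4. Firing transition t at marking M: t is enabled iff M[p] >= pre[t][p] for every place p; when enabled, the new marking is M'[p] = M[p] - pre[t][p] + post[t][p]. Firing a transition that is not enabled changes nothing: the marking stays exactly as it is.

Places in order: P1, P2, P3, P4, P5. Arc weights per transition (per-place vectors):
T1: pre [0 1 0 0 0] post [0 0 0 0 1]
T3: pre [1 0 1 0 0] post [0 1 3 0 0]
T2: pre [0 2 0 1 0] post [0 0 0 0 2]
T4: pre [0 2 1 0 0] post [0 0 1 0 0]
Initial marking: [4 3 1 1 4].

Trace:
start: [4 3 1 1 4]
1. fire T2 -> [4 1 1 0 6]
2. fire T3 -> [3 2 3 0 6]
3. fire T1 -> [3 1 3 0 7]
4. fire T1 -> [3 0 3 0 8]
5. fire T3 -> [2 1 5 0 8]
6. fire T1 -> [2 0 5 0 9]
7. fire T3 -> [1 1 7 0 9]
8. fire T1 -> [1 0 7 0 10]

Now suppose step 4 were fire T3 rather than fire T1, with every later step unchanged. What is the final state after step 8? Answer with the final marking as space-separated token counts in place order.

0 2 9 0 9

(re-executing from step 4 with the substitution; state before step 4: [3 1 3 0 7])
4. fire T3 -> [2 2 5 0 7]
5. fire T3 -> [1 3 7 0 7]
6. fire T1 -> [1 2 7 0 8]
7. fire T3 -> [0 3 9 0 8]
8. fire T1 -> [0 2 9 0 9]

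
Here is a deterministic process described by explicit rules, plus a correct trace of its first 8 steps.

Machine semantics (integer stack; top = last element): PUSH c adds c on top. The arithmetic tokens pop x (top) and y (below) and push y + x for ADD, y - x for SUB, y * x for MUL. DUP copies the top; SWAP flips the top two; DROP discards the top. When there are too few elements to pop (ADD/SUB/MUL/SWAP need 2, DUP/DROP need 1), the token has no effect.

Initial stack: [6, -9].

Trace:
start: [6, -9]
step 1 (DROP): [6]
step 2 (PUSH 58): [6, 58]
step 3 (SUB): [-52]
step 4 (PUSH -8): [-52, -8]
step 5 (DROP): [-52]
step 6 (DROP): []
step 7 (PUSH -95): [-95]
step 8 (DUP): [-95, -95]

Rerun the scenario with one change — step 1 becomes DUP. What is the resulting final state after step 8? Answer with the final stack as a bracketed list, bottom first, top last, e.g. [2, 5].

(re-executing from step 1 with the substitution; state before step 1: [6, -9])
step 1 (DUP): [6, -9, -9]
step 2 (PUSH 58): [6, -9, -9, 58]
step 3 (SUB): [6, -9, -67]
step 4 (PUSH -8): [6, -9, -67, -8]
step 5 (DROP): [6, -9, -67]
step 6 (DROP): [6, -9]
step 7 (PUSH -95): [6, -9, -95]
step 8 (DUP): [6, -9, -95, -95]

[6, -9, -95, -95]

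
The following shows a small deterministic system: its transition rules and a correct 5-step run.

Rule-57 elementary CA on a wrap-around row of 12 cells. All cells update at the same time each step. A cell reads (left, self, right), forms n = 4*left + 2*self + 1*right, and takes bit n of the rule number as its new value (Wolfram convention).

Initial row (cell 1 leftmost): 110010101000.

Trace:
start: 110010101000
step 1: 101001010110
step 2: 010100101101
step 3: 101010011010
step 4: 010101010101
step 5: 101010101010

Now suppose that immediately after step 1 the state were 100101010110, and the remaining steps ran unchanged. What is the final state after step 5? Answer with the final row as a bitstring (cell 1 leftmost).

state after step 1 := 100101010110
step 2: 010010101101
step 3: 101001011010
step 4: 010100110101
step 5: 101010101010

101010101010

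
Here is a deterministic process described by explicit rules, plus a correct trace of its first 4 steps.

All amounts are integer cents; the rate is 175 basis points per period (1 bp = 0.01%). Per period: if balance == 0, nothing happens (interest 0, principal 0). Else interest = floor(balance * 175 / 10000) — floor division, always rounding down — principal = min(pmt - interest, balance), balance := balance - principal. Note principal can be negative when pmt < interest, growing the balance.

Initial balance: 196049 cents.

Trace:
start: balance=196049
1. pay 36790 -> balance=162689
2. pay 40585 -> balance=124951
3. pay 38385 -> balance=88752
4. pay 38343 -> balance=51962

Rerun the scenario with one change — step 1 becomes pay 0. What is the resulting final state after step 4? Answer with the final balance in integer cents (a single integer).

90716

(re-executing from step 1 with the substitution; state before step 1: balance=196049)
1. pay 0 -> balance=199479
2. pay 40585 -> balance=162384
3. pay 38385 -> balance=126840
4. pay 38343 -> balance=90716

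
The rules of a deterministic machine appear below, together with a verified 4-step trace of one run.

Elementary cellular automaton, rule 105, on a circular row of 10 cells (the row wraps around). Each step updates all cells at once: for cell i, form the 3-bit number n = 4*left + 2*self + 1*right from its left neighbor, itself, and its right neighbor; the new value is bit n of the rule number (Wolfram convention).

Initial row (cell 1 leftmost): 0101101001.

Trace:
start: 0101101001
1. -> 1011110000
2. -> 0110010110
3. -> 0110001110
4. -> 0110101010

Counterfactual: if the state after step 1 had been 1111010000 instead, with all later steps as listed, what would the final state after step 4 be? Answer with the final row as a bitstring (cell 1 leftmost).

state after step 1 := 1111010000
2. -> 1001100110
3. -> 0001100111
4. -> 0101100101

0101100101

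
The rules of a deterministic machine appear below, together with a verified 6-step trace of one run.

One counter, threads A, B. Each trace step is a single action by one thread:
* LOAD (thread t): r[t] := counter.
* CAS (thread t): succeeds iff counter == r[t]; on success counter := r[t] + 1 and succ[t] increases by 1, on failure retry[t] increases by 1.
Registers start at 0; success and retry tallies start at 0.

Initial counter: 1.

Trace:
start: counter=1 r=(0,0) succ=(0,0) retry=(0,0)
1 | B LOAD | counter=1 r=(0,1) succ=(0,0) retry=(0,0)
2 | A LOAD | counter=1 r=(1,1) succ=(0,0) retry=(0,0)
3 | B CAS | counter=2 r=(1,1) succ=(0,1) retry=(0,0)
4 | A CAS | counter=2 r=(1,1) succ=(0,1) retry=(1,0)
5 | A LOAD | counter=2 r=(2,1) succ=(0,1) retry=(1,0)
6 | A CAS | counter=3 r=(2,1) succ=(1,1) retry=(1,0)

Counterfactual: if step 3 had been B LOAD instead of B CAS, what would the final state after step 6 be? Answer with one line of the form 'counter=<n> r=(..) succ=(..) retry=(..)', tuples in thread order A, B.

counter=3 r=(2,1) succ=(2,0) retry=(0,0)

(re-executing from step 3 with the substitution; state before step 3: counter=1 r=(1,1) succ=(0,0) retry=(0,0))
3 | B LOAD | counter=1 r=(1,1) succ=(0,0) retry=(0,0)
4 | A CAS | counter=2 r=(1,1) succ=(1,0) retry=(0,0)
5 | A LOAD | counter=2 r=(2,1) succ=(1,0) retry=(0,0)
6 | A CAS | counter=3 r=(2,1) succ=(2,0) retry=(0,0)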